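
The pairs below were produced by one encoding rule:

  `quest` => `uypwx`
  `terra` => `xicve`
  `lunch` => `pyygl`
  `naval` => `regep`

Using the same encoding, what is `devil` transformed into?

higmp

Shifts by position in quest: pos 0: q→u (+4), pos 1: u→y (+4), pos 2: e→p (+11), pos 3: s→w (+4), pos 4: t→x (+4) — repeating every 3. It's a Vigenère-style cipher with numeric key [4,4,11]: position i shifts by key[i mod 3].
For devil: d+4=h, e+4=i, v+11=g, i+4=m, l+4=p.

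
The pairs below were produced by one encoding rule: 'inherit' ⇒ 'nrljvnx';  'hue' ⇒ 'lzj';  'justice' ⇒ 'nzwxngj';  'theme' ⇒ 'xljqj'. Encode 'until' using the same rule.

The shift depends on letter class: consonant n→r is +4, but vowel i→n is +5. Two shifts are in play — +5 for a/e/i/o/u, +4 for every other letter.
Applying it to until: u(vowel)+5=z, n(cons)+4=r, t(cons)+4=x, i(vowel)+5=n, l(cons)+4=p.

zrxnp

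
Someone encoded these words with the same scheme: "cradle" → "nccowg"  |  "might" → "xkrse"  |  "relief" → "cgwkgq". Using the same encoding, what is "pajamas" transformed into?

The shift depends on letter class: consonant c→n is +11, but vowel a→c is +2. Vowels shift forward by 2 and consonants shift forward by 11.
For pajamas: p(cons)+11=a, a(vowel)+2=c, j(cons)+11=u, a(vowel)+2=c, m(cons)+11=x, a(vowel)+2=c, s(cons)+11=d.

acucxcd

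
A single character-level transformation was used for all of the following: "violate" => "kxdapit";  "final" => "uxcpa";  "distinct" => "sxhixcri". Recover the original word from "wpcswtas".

Compare letters: v→k is +15, i→x is +15, o→d is +15 — a constant shift. This is a Caesar cipher with shift 15.
Undoing it on wpcswtas: w−15=h, p−15=a, c−15=n, s−15=d, w−15=h, t−15=e, a−15=l, s−15=d.

handheld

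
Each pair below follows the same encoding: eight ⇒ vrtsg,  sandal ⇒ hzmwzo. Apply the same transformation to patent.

kzgvmg

This is the alphabet-reversal cipher (Atbash): a becomes z, b becomes y, etc.
On patent: p↔k, a↔z, t↔g, e↔v, n↔m, t↔g.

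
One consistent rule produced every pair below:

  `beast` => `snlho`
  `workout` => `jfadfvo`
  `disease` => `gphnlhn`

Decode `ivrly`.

b(1)→s(18) and e(4)→n(13) fit y≡7x+11 (mod 26); the inverse of 7 mod 26 is 15. Each letter's alphabet position (a=0..z=25) is mapped through 7·x+11 mod 26 — an affine cipher.
Decoding ivrly: i(8)→15·(8−11)≡7=h; v(21)→15·(21−11)≡20=u; r(17)→15·(17−11)≡12=m; l(11)→15·(11−11)≡0=a; y(24)→15·(24−11)≡13=n (all mod 26).

human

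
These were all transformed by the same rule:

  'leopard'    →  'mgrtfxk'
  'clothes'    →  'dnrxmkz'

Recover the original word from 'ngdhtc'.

The shift increases by 1 at each position, starting from +1: 1, 2, 3, ….
Decoding ngdhtc: n−1=m, g−2=e, d−3=a, h−4=d, t−5=o, c−6=w.

meadow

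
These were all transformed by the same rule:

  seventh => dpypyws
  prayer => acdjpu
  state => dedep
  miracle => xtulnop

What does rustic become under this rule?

It's a Vigenère-style cipher with numeric key [11,11,3]: position i shifts by key[i mod 3].
For rustic: r+11=c, u+11=f, s+3=v, t+11=e, i+11=t, c+3=f.

cfvetf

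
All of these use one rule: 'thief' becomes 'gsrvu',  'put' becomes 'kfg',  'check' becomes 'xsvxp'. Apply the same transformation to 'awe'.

zdv

Each pair mirrors across the alphabet (t↔g, h↔s, i↔r): positions sum to 25. This is the alphabet-reversal cipher (Atbash): a becomes z, b becomes y, etc.
For awe: a↔z, w↔d, e↔v.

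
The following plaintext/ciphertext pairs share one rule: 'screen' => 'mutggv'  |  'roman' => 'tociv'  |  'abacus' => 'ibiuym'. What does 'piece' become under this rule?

s(18)→m(12) and c(2)→u(20) fit y≡19x+8 (mod 26); the inverse of 19 mod 26 is 11. This is an affine cipher: with a=0,…,z=25, each position x becomes (19x+8) mod 26.
For piece: p(15)→19·15+8≡7=h; i(8)→19·8+8≡4=e; e(4)→19·4+8≡6=g; c(2)→19·2+8≡20=u; e(4)→19·4+8≡6=g (all mod 26).

hegug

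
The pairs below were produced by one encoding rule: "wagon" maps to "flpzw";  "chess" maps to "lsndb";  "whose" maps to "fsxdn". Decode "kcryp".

bring

Shifts by position in wagon: pos 0: w→f (+9), pos 1: a→l (+11), pos 2: g→p (+9), pos 3: o→z (+11) — repeating every 2. The shifts repeat in a cycle of length 2: positions 0,1,… shift by +9, +11, then the pattern repeats.
Undoing it on kcryp: k−9=b, c−11=r, r−9=i, y−11=n, p−9=g.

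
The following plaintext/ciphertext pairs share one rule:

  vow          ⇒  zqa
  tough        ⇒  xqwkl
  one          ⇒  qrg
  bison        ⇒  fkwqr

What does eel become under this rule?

ggp

The shift depends on letter class: consonant v→z is +4, but vowel o→q is +2. Vowels shift forward by 2 and consonants shift forward by 4.
Applying it to eel: e(vowel)+2=g, e(vowel)+2=g, l(cons)+4=p.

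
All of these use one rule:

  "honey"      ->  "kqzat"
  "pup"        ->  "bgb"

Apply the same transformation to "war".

Two steps: reverse the string, then apply a Caesar shift of +12.
Applying it to war: reverse → raw; then shift: r+12=d, a+12=m, w+12=i.

dmi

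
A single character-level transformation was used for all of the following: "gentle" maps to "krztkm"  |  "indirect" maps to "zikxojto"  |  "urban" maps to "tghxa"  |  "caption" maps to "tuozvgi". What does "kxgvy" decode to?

The output letters match the input read backwards, each shifted +6: gentle reversed is eltneg. The word is reversed, then every letter is shifted forward by 6.
Reversing it on kxgvy: shift back: k−6=e, x−6=r, g−6=a, v−6=p, y−6=s → eraps; then reverse → spare.

spare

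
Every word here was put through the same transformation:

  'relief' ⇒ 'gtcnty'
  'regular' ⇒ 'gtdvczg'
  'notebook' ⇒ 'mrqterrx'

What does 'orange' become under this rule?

rgzmdt

r(17)→g(6) and e(4)→t(19) fit y≡5x+25 (mod 26); the inverse of 5 mod 26 is 21. Treating letters as 0–25, the rule is x ↦ 5x + 25 (mod 26).
For orange: o(14)→5·14+25≡17=r; r(17)→5·17+25≡6=g; a(0)→5·0+25≡25=z; n(13)→5·13+25≡12=m; g(6)→5·6+25≡3=d; e(4)→5·4+25≡19=t (all mod 26).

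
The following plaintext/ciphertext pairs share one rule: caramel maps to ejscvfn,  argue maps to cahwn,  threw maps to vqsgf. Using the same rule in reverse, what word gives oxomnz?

Shifts by position in caramel: pos 0: c→e (+2), pos 1: a→j (+9), pos 2: r→s (+1), pos 3: a→c (+2), pos 4: m→v (+9), pos 5: e→f (+1) — repeating every 3. A repeating key of period 3 is used — shifts +2, +9, +1 over and over.
Undoing it on oxomnz: o−2=m, x−9=o, o−1=n, m−2=k, n−9=e, z−1=y.

monkey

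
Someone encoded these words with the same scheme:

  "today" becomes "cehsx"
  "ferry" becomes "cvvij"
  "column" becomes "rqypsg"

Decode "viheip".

leader

The output letters match the input read backwards, each shifted +4: today reversed is yadot. Two steps: reverse the string, then apply a Caesar shift of +4.
Decoding viheip: shift back: v−4=r, i−4=e, h−4=d, e−4=a, i−4=e, p−4=l → redael; then reverse → leader.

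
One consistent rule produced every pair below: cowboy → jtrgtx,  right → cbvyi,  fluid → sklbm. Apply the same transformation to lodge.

ktmvp

c(2)→j(9) and o(14)→t(19) fit y≡3x+3 (mod 26); the inverse of 3 mod 26 is 9. Treating letters as 0–25, the rule is x ↦ 3x + 3 (mod 26).
On lodge: l(11)→3·11+3≡10=k; o(14)→3·14+3≡19=t; d(3)→3·3+3≡12=m; g(6)→3·6+3≡21=v; e(4)→3·4+3≡15=p (all mod 26).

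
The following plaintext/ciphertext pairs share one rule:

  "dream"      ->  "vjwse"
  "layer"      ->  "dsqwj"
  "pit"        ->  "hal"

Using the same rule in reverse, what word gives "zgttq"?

hobby

Compare letters: d→v is +18, r→j is +18, e→w is +18 — a constant shift. Each letter is shifted forward by 18 in the alphabet (a Caesar shift of +18).
Undoing it on zgttq: z−18=h, g−18=o, t−18=b, t−18=b, q−18=y.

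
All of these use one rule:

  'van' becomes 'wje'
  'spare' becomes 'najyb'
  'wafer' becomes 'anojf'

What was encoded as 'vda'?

rum

The output letters match the input read backwards, each shifted +9: van reversed is nav. Two steps: reverse the string, then apply a Caesar shift of +9.
Undoing it on vda: shift back: v−9=m, d−9=u, a−9=r → mur; then reverse → rum.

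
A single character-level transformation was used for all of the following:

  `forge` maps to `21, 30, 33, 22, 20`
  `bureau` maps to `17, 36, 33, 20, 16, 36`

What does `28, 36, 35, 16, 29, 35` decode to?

mutant

The number is (letter's place in the alphabet, a=1) + 15.
Decoding 28, 36, 35, 16, 29, 35: 28→(28−15)÷1=13=m, 36→(36−15)÷1=21=u, 35→(35−15)÷1=20=t, 16→(16−15)÷1=1=a, 29→(29−15)÷1=14=n, 35→(35−15)÷1=20=t.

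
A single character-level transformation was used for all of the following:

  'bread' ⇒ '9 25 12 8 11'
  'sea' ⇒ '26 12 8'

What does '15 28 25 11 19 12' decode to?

Letters become their 1-based position plus 7 (so a→8, b→9, …).
Decoding 15 28 25 11 19 12: 15→(15−7)÷1=8=h, 28→(28−7)÷1=21=u, 25→(25−7)÷1=18=r, 11→(11−7)÷1=4=d, 19→(19−7)÷1=12=l, 12→(12−7)÷1=5=e.

hurdle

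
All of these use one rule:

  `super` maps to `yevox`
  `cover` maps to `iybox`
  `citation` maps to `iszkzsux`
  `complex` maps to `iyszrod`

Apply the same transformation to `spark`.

The shifts repeat in a cycle of length 2: positions 0,1,… shift by +6, +10, then the pattern repeats.
On spark: s+6=y, p+10=z, a+6=g, r+10=b, k+6=q.

yzgbq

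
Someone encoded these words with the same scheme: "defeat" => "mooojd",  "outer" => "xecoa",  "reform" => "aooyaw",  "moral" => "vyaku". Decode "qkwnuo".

Shifts by position in defeat: pos 0: d→m (+9), pos 1: e→o (+10), pos 2: f→o (+9), pos 3: e→o (+10) — repeating every 2. It's a Vigenère-style cipher with numeric key [9,10]: position i shifts by key[i mod 2].
Decoding qkwnuo: q−9=h, k−10=a, w−9=n, n−10=d, u−9=l, o−10=e.

handle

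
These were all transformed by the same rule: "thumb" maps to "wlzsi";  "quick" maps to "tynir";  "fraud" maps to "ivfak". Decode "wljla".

In thumb: t→w is +3, h→l is +4, u→z is +5, m→s is +6 — the shift increases by 1 each position. The shift increases by 1 at each position, starting from +3: 3, 4, 5, ….
Reversing it on wljla: w−3=t, l−4=h, j−5=e, l−6=f, a−7=t.

theft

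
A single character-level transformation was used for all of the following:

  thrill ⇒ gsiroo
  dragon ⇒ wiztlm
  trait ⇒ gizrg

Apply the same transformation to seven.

hvevm

Each pair mirrors across the alphabet (t↔g, h↔s, r↔i): positions sum to 25. This is the alphabet-reversal cipher (Atbash): a becomes z, b becomes y, etc.
On seven: s↔h, e↔v, v↔e, e↔v, n↔m.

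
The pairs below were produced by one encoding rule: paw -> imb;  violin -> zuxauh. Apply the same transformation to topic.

oubaf

The output letters match the input read backwards, each shifted +12: paw reversed is wap. Read the word backwards and shift each letter +12.
On topic: reverse → cipot; then shift: c+12=o, i+12=u, p+12=b, o+12=a, t+12=f.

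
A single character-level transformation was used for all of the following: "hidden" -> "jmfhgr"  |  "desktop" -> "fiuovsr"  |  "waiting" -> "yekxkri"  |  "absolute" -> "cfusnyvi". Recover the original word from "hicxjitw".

Shifts by position in hidden: pos 0: h→j (+2), pos 1: i→m (+4), pos 2: d→f (+2), pos 3: d→h (+4) — repeating every 2. A repeating key of period 2 is used — shifts +2, +4 over and over.
Undoing it on hicxjitw: h−2=f, i−4=e, c−2=a, x−4=t, j−2=h, i−4=e, t−2=r, w−4=s.

feathers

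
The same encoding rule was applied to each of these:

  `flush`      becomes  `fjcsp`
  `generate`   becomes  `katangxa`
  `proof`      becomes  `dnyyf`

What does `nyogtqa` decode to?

romance

Each letter's alphabet position (a=0..z=25) is mapped through 5·x+6 mod 26 — an affine cipher.
Reversing it on nyogtqa: n(13)→21·(13−6)≡17=r; y(24)→21·(24−6)≡14=o; o(14)→21·(14−6)≡12=m; g(6)→21·(6−6)≡0=a; t(19)→21·(19−6)≡13=n; q(16)→21·(16−6)≡2=c; a(0)→21·(0−6)≡4=e (all mod 26).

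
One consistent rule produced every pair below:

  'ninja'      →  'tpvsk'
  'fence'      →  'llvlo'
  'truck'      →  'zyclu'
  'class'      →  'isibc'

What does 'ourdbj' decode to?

injury

Letter i (0-indexed) is shifted by i+6, so successive shifts are 6, 7, 8, ….
Undoing it on ourdbj: o−6=i, u−7=n, r−8=j, d−9=u, b−10=r, j−11=y.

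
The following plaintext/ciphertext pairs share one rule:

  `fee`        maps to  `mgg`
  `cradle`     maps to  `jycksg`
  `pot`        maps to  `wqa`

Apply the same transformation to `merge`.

tgyng

Vowels shift forward by 2 and consonants shift forward by 7.
On merge: m(cons)+7=t, e(vowel)+2=g, r(cons)+7=y, g(cons)+7=n, e(vowel)+2=g.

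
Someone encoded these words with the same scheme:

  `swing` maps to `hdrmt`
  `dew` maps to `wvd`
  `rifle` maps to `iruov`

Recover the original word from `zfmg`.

aunt

Each pair mirrors across the alphabet (s↔h, w↔d, i↔r): positions sum to 25. This is the alphabet-reversal cipher (Atbash): a becomes z, b becomes y, etc.
Decoding zfmg: z↔a, f↔u, m↔n, g↔t.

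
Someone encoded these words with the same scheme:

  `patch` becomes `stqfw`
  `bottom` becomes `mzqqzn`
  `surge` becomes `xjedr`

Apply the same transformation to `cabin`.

ftmpg

p(15)→s(18) and a(0)→t(19) fit y≡19x+19 (mod 26); the inverse of 19 mod 26 is 11. Treating letters as 0–25, the rule is x ↦ 19x + 19 (mod 26).
On cabin: c(2)→19·2+19≡5=f; a(0)→19·0+19≡19=t; b(1)→19·1+19≡12=m; i(8)→19·8+19≡15=p; n(13)→19·13+19≡6=g (all mod 26).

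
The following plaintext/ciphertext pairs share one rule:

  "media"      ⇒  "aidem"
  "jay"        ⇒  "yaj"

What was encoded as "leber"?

The output letters match the input read backwards: media reversed is aidem. It's just the letters in reverse order.
Reversing it on leber: then reverse → rebel.

rebel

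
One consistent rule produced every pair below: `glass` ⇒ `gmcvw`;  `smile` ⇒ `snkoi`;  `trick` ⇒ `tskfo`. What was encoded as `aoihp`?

In glass: g→g is +0, l→m is +1, a→c is +2, s→v is +3 — the shift increases by 1 each position. Letter i (0-indexed) is shifted by i+0, so successive shifts are 0, 1, 2, ….
Reversing it on aoihp: a−0=a, o−1=n, i−2=g, h−3=e, p−4=l.

angel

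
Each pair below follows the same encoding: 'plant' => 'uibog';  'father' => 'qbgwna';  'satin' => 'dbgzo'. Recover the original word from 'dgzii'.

p(15)→u(20) and l(11)→i(8) fit y≡3x+1 (mod 26); the inverse of 3 mod 26 is 9. Treating letters as 0–25, the rule is x ↦ 3x + 1 (mod 26).
Undoing it on dgzii: d(3)→9·(3−1)≡18=s; g(6)→9·(6−1)≡19=t; z(25)→9·(25−1)≡8=i; i(8)→9·(8−1)≡11=l; i(8)→9·(8−1)≡11=l (all mod 26).

still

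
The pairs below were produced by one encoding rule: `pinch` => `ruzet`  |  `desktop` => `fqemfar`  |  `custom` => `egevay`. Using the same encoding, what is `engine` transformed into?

gzskzq

It's a Vigenère-style cipher with numeric key [2,12,12]: position i shifts by key[i mod 3].
For engine: e+2=g, n+12=z, g+12=s, i+2=k, n+12=z, e+12=q.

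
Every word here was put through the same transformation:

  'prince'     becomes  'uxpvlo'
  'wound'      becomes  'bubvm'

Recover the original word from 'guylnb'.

In prince: p→u is +5, r→x is +6, i→p is +7, n→v is +8 — the shift increases by 1 each position. The shift increases by 1 at each position, starting from +5: 5, 6, 7, ….
Reversing it on guylnb: g−5=b, u−6=o, y−7=r, l−8=d, n−9=e, b−10=r.

border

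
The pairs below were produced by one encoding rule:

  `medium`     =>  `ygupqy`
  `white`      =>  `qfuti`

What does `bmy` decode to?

The output letters match the input read backwards, each shifted +12: medium reversed is muidem. Read the word backwards and shift each letter +12.
Undoing it on bmy: shift back: b−12=p, m−12=a, y−12=m → pam; then reverse → map.

map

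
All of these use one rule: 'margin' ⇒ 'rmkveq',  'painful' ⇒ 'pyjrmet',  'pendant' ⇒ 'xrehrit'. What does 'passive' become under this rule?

izmwwet

Read the word backwards and shift each letter +4.
For passive: reverse → evissap; then shift: e+4=i, v+4=z, i+4=m, s+4=w, s+4=w, a+4=e, p+4=t.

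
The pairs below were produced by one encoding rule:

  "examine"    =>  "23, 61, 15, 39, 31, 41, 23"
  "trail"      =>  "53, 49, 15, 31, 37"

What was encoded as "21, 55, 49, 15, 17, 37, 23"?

durable

e(#5)→23 and x(#24)→61: differences scale by 2, so n = 2·pos + 13. Each letter becomes 2×(its alphabet position, a=1..z=26) + 13.
Reversing it on 21, 55, 49, 15, 17, 37, 23: 21→(21−13)÷2=4=d, 55→(55−13)÷2=21=u, 49→(49−13)÷2=18=r, 15→(15−13)÷2=1=a, 17→(17−13)÷2=2=b, 37→(37−13)÷2=12=l, 23→(23−13)÷2=5=e.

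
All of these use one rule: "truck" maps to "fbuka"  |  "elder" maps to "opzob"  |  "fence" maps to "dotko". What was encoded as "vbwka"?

t(19)→f(5) and r(17)→b(1) fit y≡15x+6 (mod 26); the inverse of 15 mod 26 is 7. Treating letters as 0–25, the rule is x ↦ 15x + 6 (mod 26).
Decoding vbwka: v(21)→7·(21−6)≡1=b; b(1)→7·(1−6)≡17=r; w(22)→7·(22−6)≡8=i; k(10)→7·(10−6)≡2=c; a(0)→7·(0−6)≡10=k (all mod 26).

brick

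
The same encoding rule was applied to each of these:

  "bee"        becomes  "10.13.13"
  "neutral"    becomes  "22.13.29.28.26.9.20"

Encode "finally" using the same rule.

Letters become their 1-based position plus 8 (so a→9, b→10, …).
For finally: f=6→14, i=9→17, n=14→22, a=1→9, l=12→20, l=12→20, y=25→33.

14.17.22.9.20.20.33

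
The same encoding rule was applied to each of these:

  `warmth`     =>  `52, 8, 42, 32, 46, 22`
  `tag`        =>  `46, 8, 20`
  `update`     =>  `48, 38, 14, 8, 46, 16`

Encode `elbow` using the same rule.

16, 30, 10, 36, 52

w(#23)→52 and a(#1)→8: differences scale by 2, so n = 2·pos + 6. Each letter becomes 2×(its alphabet position, a=1..z=26) + 6.
For elbow: e=5→16, l=12→30, b=2→10, o=15→36, w=23→52.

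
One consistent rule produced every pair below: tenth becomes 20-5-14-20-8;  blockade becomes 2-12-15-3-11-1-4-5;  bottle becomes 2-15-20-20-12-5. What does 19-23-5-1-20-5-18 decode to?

sweater

t is letter #20 and maps to 20: an offset of 0. Each letter is replaced by its alphabet position (a=1, b=2, …, z=26).
Decoding 19-23-5-1-20-5-18: 19=s, 23=w, 5=e, 1=a, 20=t, 5=e, 18=r.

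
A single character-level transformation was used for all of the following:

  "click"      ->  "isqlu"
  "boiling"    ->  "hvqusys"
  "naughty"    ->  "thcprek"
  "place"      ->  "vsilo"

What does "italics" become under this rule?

oaiusne

In click: c→i is +6, l→s is +7, i→q is +8, c→l is +9 — the shift increases by 1 each position. The shift increases by 1 at each position, starting from +6: 6, 7, 8, ….
For italics: i+6=o, t+7=a, a+8=i, l+9=u, i+10=s, c+11=n, s+12=e.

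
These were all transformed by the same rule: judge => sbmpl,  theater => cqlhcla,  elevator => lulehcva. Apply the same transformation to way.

The shift depends on letter class: consonant j→s is +9, but vowel u→b is +7. The rule splits by letter class: vowels +7, consonants +9.
On way: w(cons)+9=f, a(vowel)+7=h, y(cons)+9=h.

fhh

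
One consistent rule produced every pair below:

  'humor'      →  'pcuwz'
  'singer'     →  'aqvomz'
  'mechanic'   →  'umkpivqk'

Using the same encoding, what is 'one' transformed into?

wvm

Compare letters: h→p is +8, u→c is +8, m→u is +8 — a constant shift. Each letter is shifted forward by 8 in the alphabet (a Caesar shift of +8).
On one: o+8=w, n+8=v, e+8=m.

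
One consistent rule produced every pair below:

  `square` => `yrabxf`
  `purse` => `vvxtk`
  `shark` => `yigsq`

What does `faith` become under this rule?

Shifts by position in square: pos 0: s→y (+6), pos 1: q→r (+1), pos 2: u→a (+6), pos 3: a→b (+1) — repeating every 2. A repeating key of period 2 is used — shifts +6, +1 over and over.
For faith: f+6=l, a+1=b, i+6=o, t+1=u, h+6=n.

lboun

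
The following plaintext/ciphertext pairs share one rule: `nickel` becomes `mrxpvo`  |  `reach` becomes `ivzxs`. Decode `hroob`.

silly

Each pair mirrors across the alphabet (n↔m, i↔r, c↔x): positions sum to 25. This is the alphabet-reversal cipher (Atbash): a becomes z, b becomes y, etc.
Reversing it on hroob: h↔s, r↔i, o↔l, o↔l, b↔y.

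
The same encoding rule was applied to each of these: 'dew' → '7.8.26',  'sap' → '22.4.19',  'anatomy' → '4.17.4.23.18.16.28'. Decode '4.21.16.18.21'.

d is letter #4 and maps to 7: an offset of 3. Letters become their 1-based position plus 3 (so a→4, b→5, …).
Undoing it on 4.21.16.18.21: 4→(4−3)÷1=1=a, 21→(21−3)÷1=18=r, 16→(16−3)÷1=13=m, 18→(18−3)÷1=15=o, 21→(21−3)÷1=18=r.

armor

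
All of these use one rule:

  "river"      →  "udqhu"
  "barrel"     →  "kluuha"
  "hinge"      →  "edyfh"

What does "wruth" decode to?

purse

r(17)→u(20) and i(8)→d(3) fit y≡25x+11 (mod 26); the inverse of 25 mod 26 is 25. Each letter's alphabet position (a=0..z=25) is mapped through 25·x+11 mod 26 — an affine cipher.
Undoing it on wruth: w(22)→25·(22−11)≡15=p; r(17)→25·(17−11)≡20=u; u(20)→25·(20−11)≡17=r; t(19)→25·(19−11)≡18=s; h(7)→25·(7−11)≡4=e (all mod 26).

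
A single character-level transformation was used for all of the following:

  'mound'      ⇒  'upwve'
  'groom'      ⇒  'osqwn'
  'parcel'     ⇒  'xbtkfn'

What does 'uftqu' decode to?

merit

The shifts repeat in a cycle of length 3: positions 0,1,… shift by +8, +1, +2, then the pattern repeats.
Reversing it on uftqu: u−8=m, f−1=e, t−2=r, q−8=i, u−1=t.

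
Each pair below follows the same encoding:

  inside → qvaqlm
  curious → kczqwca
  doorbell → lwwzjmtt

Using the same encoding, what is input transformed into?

Compare letters: i→q is +8, n→v is +8, s→a is +8 — a constant shift. Each letter is shifted forward by 8 in the alphabet (a Caesar shift of +8).
Applying it to input: i+8=q, n+8=v, p+8=x, u+8=c, t+8=b.

qvxcb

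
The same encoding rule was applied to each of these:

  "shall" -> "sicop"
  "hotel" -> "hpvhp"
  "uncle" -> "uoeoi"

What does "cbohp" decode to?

camel

In shall: s→s is +0, h→i is +1, a→c is +2, l→o is +3 — the shift increases by 1 each position. Each letter shifts forward by its position index (0, 1, 2, …) — the shift grows by one for each successive letter.
Reversing it on cbohp: c−0=c, b−1=a, o−2=m, h−3=e, p−4=l.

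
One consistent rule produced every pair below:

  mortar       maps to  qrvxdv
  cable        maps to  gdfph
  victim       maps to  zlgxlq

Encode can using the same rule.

gdr

The shift depends on letter class: consonant m→q is +4, but vowel o→r is +3. Two shifts are in play — +3 for a/e/i/o/u, +4 for every other letter.
For can: c(cons)+4=g, a(vowel)+3=d, n(cons)+4=r.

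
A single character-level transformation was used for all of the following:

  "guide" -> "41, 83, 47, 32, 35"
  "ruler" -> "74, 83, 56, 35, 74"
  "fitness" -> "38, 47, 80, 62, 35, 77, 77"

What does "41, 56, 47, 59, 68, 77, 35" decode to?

glimpse

g(#7)→41 and u(#21)→83: differences scale by 3, so n = 3·pos + 20. With a=1..z=26, the number is 3·pos + 20.
Undoing it on 41, 56, 47, 59, 68, 77, 35: 41→(41−20)÷3=7=g, 56→(56−20)÷3=12=l, 47→(47−20)÷3=9=i, 59→(59−20)÷3=13=m, 68→(68−20)÷3=16=p, 77→(77−20)÷3=19=s, 35→(35−20)÷3=5=e.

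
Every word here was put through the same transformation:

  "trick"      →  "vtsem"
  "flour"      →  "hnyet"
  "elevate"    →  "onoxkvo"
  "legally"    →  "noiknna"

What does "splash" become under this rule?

urnkuj

Two shifts are in play — +10 for a/e/i/o/u, +2 for every other letter.
For splash: s(cons)+2=u, p(cons)+2=r, l(cons)+2=n, a(vowel)+10=k, s(cons)+2=u, h(cons)+2=j.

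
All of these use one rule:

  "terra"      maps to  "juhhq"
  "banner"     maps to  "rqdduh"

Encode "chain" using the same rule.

Compare letters: t→j is +16, e→u is +16, r→h is +16 — a constant shift. It's a constant shift of +16 (ROT16).
Applying it to chain: c+16=s, h+16=x, a+16=q, i+16=y, n+16=d.

sxqyd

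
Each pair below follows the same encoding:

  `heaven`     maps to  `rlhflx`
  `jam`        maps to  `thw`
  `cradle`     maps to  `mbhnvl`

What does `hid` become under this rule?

rpn

Vowels shift forward by 7 and consonants shift forward by 10.
On hid: h(cons)+10=r, i(vowel)+7=p, d(cons)+10=n.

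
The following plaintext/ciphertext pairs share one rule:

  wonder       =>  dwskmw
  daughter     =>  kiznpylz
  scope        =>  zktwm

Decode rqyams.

Shifts by position in wonder: pos 0: w→d (+7), pos 1: o→w (+8), pos 2: n→s (+5), pos 3: d→k (+7), pos 4: e→m (+8), pos 5: r→w (+5) — repeating every 3. The shifts repeat in a cycle of length 3: positions 0,1,… shift by +7, +8, +5, then the pattern repeats.
Undoing it on rqyams: r−7=k, q−8=i, y−5=t, a−7=t, m−8=e, s−5=n.

kitten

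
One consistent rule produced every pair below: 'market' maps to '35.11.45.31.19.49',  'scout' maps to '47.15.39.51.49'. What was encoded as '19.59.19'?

m(#13)→35 and a(#1)→11: differences scale by 2, so n = 2·pos + 9. Each letter becomes 2×(its alphabet position, a=1..z=26) + 9.
Reversing it on 19.59.19: 19→(19−9)÷2=5=e, 59→(59−9)÷2=25=y, 19→(19−9)÷2=5=e.

eye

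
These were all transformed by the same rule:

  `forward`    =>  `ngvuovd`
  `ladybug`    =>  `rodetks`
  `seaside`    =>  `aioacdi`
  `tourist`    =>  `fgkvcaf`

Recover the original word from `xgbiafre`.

f(5)→n(13) and o(14)→g(6) fit y≡5x+14 (mod 26); the inverse of 5 mod 26 is 21. Treating letters as 0–25, the rule is x ↦ 5x + 14 (mod 26).
Undoing it on xgbiafre: x(23)→21·(23−14)≡7=h; g(6)→21·(6−14)≡14=o; b(1)→21·(1−14)≡13=n; i(8)→21·(8−14)≡4=e; a(0)→21·(0−14)≡18=s; f(5)→21·(5−14)≡19=t; r(17)→21·(17−14)≡11=l; e(4)→21·(4−14)≡24=y (all mod 26).

honestly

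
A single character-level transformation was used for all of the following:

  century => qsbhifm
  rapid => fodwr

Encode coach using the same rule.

Compare letters: c→q is +14, e→s is +14, n→b is +14 — a constant shift. Each letter is shifted forward by 14 in the alphabet (a Caesar shift of +14).
Applying it to coach: c+14=q, o+14=c, a+14=o, c+14=q, h+14=v.

qcoqv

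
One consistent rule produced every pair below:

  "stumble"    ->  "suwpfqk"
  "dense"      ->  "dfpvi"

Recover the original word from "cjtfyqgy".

In stumble: s→s is +0, t→u is +1, u→w is +2, m→p is +3 — the shift increases by 1 each position. Each letter shifts forward by its position index (0, 1, 2, …) — the shift grows by one for each successive letter.
Reversing it on cjtfyqgy: c−0=c, j−1=i, t−2=r, f−3=c, y−4=u, q−5=l, g−6=a, y−7=r.

circular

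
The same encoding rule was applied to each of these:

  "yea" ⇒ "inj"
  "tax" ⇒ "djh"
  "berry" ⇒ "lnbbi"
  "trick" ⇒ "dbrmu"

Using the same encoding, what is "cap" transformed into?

The shift depends on letter class: consonant y→i is +10, but vowel e→n is +9. Vowels shift forward by 9 and consonants shift forward by 10.
For cap: c(cons)+10=m, a(vowel)+9=j, p(cons)+10=z.

mjz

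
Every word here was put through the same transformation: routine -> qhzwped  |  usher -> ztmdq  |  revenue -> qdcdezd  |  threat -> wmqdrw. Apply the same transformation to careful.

xrqdgzy

Each letter's alphabet position (a=0..z=25) is mapped through 3·x+17 mod 26 — an affine cipher.
For careful: c(2)→3·2+17≡23=x; a(0)→3·0+17≡17=r; r(17)→3·17+17≡16=q; e(4)→3·4+17≡3=d; f(5)→3·5+17≡6=g; u(20)→3·20+17≡25=z; l(11)→3·11+17≡24=y (all mod 26).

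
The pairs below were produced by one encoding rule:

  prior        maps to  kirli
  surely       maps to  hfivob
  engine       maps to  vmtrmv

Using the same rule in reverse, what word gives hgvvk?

Each pair mirrors across the alphabet (p↔k, r↔i, i↔r): positions sum to 25. This is the alphabet-reversal cipher (Atbash): a becomes z, b becomes y, etc.
Undoing it on hgvvk: h↔s, g↔t, v↔e, v↔e, k↔p.

steep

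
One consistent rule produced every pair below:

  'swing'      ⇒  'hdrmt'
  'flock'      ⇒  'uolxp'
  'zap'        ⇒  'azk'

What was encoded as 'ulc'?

Each pair mirrors across the alphabet (s↔h, w↔d, i↔r): positions sum to 25. Each letter is replaced by its mirror in the alphabet: a↔z, b↔y, c↔x, and so on (the Atbash cipher).
Decoding ulc: u↔f, l↔o, c↔x.

fox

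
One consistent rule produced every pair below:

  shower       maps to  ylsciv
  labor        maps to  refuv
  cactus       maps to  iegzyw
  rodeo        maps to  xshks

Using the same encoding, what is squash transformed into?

Shifts by position in shower: pos 0: s→y (+6), pos 1: h→l (+4), pos 2: o→s (+4), pos 3: w→c (+6), pos 4: e→i (+4), pos 5: r→v (+4) — repeating every 3. The shifts repeat in a cycle of length 3: positions 0,1,… shift by +6, +4, +4, then the pattern repeats.
Applying it to squash: s+6=y, q+4=u, u+4=y, a+6=g, s+4=w, h+4=l.

yuygwl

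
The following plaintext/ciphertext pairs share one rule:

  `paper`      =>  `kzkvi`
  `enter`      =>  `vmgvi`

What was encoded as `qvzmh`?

Each pair mirrors across the alphabet (p↔k, a↔z, p↔k): positions sum to 25. Each letter is replaced by its mirror in the alphabet: a↔z, b↔y, c↔x, and so on (the Atbash cipher).
Reversing it on qvzmh: q↔j, v↔e, z↔a, m↔n, h↔s.

jeans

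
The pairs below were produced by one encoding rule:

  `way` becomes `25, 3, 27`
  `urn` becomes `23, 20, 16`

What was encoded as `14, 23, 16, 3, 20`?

w is letter #23 and maps to 25: an offset of 2. Letters become their 1-based position plus 2 (so a→3, b→4, …).
Undoing it on 14, 23, 16, 3, 20: 14→(14−2)÷1=12=l, 23→(23−2)÷1=21=u, 16→(16−2)÷1=14=n, 3→(3−2)÷1=1=a, 20→(20−2)÷1=18=r.

lunar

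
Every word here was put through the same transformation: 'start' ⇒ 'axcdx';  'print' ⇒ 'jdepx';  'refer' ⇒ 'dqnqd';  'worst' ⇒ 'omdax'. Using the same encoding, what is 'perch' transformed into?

This is an affine cipher: with a=0,…,z=25, each position x becomes (23x+2) mod 26.
For perch: p(15)→23·15+2≡9=j; e(4)→23·4+2≡16=q; r(17)→23·17+2≡3=d; c(2)→23·2+2≡22=w; h(7)→23·7+2≡7=h (all mod 26).

jqdwh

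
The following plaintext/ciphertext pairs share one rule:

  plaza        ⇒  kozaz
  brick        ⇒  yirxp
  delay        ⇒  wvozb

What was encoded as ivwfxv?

Each pair mirrors across the alphabet (p↔k, l↔o, a↔z): positions sum to 25. Each letter is replaced by its mirror in the alphabet: a↔z, b↔y, c↔x, and so on (the Atbash cipher).
Undoing it on ivwfxv: i↔r, v↔e, w↔d, f↔u, x↔c, v↔e.

reduce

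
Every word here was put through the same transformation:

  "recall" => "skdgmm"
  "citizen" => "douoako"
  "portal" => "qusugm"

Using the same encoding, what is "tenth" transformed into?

The shift depends on letter class: consonant r→s is +1, but vowel e→k is +6. The rule splits by letter class: vowels +6, consonants +1.
For tenth: t(cons)+1=u, e(vowel)+6=k, n(cons)+1=o, t(cons)+1=u, h(cons)+1=i.

ukoui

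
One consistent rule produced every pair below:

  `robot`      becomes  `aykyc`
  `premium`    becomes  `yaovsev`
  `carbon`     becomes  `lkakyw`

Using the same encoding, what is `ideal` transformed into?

smoku

The rule splits by letter class: vowels +10, consonants +9.
On ideal: i(vowel)+10=s, d(cons)+9=m, e(vowel)+10=o, a(vowel)+10=k, l(cons)+9=u.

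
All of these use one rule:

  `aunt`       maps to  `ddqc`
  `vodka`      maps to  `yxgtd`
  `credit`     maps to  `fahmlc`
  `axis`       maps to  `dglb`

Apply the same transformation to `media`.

pngrd

It's a Vigenère-style cipher with numeric key [3,9]: position i shifts by key[i mod 2].
For media: m+3=p, e+9=n, d+3=g, i+9=r, a+3=d.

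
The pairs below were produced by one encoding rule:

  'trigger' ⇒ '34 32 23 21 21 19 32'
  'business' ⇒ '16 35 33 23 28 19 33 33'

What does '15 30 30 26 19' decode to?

The number is (letter's place in the alphabet, a=1) + 14.
Reversing it on 15 30 30 26 19: 15→(15−14)÷1=1=a, 30→(30−14)÷1=16=p, 30→(30−14)÷1=16=p, 26→(26−14)÷1=12=l, 19→(19−14)÷1=5=e.

apple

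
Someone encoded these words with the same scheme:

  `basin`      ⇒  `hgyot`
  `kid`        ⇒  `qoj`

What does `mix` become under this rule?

sod

Compare letters: b→h is +6, a→g is +6, s→y is +6 — a constant shift. Each letter is shifted forward by 6 in the alphabet (a Caesar shift of +6).
Applying it to mix: m+6=s, i+6=o, x+6=d.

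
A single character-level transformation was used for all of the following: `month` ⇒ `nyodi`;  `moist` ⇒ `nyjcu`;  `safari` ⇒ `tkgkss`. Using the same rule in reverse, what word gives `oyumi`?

notch

The shifts repeat in a cycle of length 2: positions 0,1,… shift by +1, +10, then the pattern repeats.
Undoing it on oyumi: o−1=n, y−10=o, u−1=t, m−10=c, i−1=h.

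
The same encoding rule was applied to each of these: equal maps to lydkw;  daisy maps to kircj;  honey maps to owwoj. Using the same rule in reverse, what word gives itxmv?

block

In equal: e→l is +7, q→y is +8, u→d is +9, a→k is +10 — the shift increases by 1 each position. The shift increases by 1 at each position, starting from +7: 7, 8, 9, ….
Undoing it on itxmv: i−7=b, t−8=l, x−9=o, m−10=c, v−11=k.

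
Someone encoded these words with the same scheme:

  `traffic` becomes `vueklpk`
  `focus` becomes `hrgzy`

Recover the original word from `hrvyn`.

In traffic: t→v is +2, r→u is +3, a→e is +4, f→k is +5 — the shift increases by 1 each position. Each letter shifts forward by (position + 2), i.e. 2, 3, 4, … — the shift grows by one for each successive letter.
Reversing it on hrvyn: h−2=f, r−3=o, v−4=r, y−5=t, n−6=h.

forth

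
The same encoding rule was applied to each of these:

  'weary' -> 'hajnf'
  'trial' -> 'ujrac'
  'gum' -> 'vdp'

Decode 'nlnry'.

piece

The output letters match the input read backwards, each shifted +9: weary reversed is yraew. The word is reversed, then every letter is shifted forward by 9.
Reversing it on nlnry: shift back: n−9=e, l−9=c, n−9=e, r−9=i, y−9=p → eceip; then reverse → piece.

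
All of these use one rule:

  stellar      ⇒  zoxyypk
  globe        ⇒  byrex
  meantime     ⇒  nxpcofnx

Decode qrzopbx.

hostage

This is an affine cipher: with a=0,…,z=25, each position x becomes (15x+15) mod 26.
Decoding qrzopbx: q(16)→7·(16−15)≡7=h; r(17)→7·(17−15)≡14=o; z(25)→7·(25−15)≡18=s; o(14)→7·(14−15)≡19=t; p(15)→7·(15−15)≡0=a; b(1)→7·(1−15)≡6=g; x(23)→7·(23−15)≡4=e (all mod 26).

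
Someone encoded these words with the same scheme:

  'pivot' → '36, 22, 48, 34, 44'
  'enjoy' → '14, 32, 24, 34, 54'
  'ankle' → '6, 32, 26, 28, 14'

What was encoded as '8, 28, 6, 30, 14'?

blame

p(#16)→36 and i(#9)→22: differences scale by 2, so n = 2·pos + 4. Each letter becomes 2×(its alphabet position, a=1..z=26) + 4.
Decoding 8, 28, 6, 30, 14: 8→(8−4)÷2=2=b, 28→(28−4)÷2=12=l, 6→(6−4)÷2=1=a, 30→(30−4)÷2=13=m, 14→(14−4)÷2=5=e.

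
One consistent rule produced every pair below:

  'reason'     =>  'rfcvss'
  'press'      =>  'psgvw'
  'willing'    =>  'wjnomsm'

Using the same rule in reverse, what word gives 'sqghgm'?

speech

Each letter shifts forward by its position index (0, 1, 2, …) — the shift grows by one for each successive letter.
Decoding sqghgm: s−0=s, q−1=p, g−2=e, h−3=e, g−4=c, m−5=h.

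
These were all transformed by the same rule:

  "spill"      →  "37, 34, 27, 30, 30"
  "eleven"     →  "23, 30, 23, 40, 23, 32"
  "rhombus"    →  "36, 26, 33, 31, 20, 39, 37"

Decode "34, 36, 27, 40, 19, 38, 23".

private

s is letter #19 and maps to 37: an offset of 18. Letters become their 1-based position plus 18 (so a→19, b→20, …).
Undoing it on 34, 36, 27, 40, 19, 38, 23: 34→(34−18)÷1=16=p, 36→(36−18)÷1=18=r, 27→(27−18)÷1=9=i, 40→(40−18)÷1=22=v, 19→(19−18)÷1=1=a, 38→(38−18)÷1=20=t, 23→(23−18)÷1=5=e.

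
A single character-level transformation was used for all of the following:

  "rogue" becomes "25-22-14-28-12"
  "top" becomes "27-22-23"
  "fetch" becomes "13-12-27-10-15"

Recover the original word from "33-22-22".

zoo

r is letter #18 and maps to 25: an offset of 7. Each letter is replaced by its alphabet position (a=1..z=26) + 7.
Decoding 33-22-22: 33→(33−7)÷1=26=z, 22→(22−7)÷1=15=o, 22→(22−7)÷1=15=o.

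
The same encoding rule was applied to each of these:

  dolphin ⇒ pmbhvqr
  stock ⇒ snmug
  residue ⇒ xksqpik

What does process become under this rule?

hxmukss

d(3)→p(15) and o(14)→m(12) fit y≡21x+4 (mod 26); the inverse of 21 mod 26 is 5. Each letter's alphabet position (a=0..z=25) is mapped through 21·x+4 mod 26 — an affine cipher.
Applying it to process: p(15)→21·15+4≡7=h; r(17)→21·17+4≡23=x; o(14)→21·14+4≡12=m; c(2)→21·2+4≡20=u; e(4)→21·4+4≡10=k; s(18)→21·18+4≡18=s; s(18)→21·18+4≡18=s (all mod 26).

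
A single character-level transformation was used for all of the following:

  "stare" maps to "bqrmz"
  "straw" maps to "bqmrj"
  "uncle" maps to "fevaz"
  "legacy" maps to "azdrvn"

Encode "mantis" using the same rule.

s(18)→b(1) and t(19)→q(16) fit y≡15x+17 (mod 26); the inverse of 15 mod 26 is 7. Treating letters as 0–25, the rule is x ↦ 15x + 17 (mod 26).
For mantis: m(12)→15·12+17≡15=p; a(0)→15·0+17≡17=r; n(13)→15·13+17≡4=e; t(19)→15·19+17≡16=q; i(8)→15·8+17≡7=h; s(18)→15·18+17≡1=b (all mod 26).

preqhb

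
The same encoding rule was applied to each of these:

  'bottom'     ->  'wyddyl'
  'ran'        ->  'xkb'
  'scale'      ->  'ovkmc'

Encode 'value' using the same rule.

oevkf

The output letters match the input read backwards, each shifted +10: bottom reversed is mottob. The word is reversed, then every letter is shifted forward by 10.
For value: reverse → eulav; then shift: e+10=o, u+10=e, l+10=v, a+10=k, v+10=f.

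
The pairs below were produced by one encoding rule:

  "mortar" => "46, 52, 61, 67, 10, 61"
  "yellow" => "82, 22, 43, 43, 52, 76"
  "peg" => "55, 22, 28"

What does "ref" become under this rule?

61, 22, 25

m(#13)→46 and o(#15)→52: differences scale by 3, so n = 3·pos + 7. With a=1..z=26, the number is 3·pos + 7.
Applying it to ref: r=18→61, e=5→22, f=6→25.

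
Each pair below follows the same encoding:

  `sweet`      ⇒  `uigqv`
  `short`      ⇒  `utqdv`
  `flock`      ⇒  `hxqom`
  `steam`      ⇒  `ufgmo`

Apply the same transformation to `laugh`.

The shifts repeat in a cycle of length 2: positions 0,1,… shift by +2, +12, then the pattern repeats.
Applying it to laugh: l+2=n, a+12=m, u+2=w, g+12=s, h+2=j.

nmwsj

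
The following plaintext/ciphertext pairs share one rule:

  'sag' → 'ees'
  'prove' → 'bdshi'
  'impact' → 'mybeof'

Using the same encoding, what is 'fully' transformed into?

The shift depends on letter class: consonant s→e is +12, but vowel a→e is +4. Vowels shift forward by 4 and consonants shift forward by 12.
On fully: f(cons)+12=r, u(vowel)+4=y, l(cons)+12=x, l(cons)+12=x, y(cons)+12=k.

ryxxk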